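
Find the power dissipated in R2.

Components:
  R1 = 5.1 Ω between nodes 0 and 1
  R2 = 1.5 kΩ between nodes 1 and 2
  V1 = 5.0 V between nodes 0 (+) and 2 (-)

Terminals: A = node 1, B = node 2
Nodal analysis, taking node 2 as the 0 V reference.
Source V1 fixes V_0 = 5 V.
KCL at each unknown node (sum of currents leaving = 0; resistances in Ω):
  Node 1: (V_1 - 5)/5.1 + (V_1 - 0)/1500 = 0
Collecting terms: 0.1967 × V_1 = 0.9804  =>  V_1 = 4.983 V
I_R2 = (V_1 - V_2)/R2 = (4.983 - 0)/1500 = 0.003322 A
P_R2 = I_R2² × R2 = (0.003322)² × 1500 = 0.01655 W

Final answer: 0.01655 W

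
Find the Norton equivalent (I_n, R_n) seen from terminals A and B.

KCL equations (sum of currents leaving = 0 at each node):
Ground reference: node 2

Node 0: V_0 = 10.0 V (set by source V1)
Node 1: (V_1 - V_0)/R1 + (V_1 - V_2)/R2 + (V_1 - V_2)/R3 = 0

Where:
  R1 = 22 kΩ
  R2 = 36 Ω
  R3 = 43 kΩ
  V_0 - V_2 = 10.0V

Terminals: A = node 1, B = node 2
Find the Thévenin equivalent first; then I_n = V_th/R_th and R_n = R_th.
Step 1 — V_th is the open-circuit voltage V_A - V_B (nothing connected across the terminals).
Nodal analysis, taking node 2 as the 0 V reference.
Source V1 fixes V_0 = 10 V.
KCL at each unknown node (sum of currents leaving = 0; resistances in Ω):
  Node 1: (V_1 - 10)/22000 + (V_1 - 0)/36 + (V_1 - 0)/43000 = 0
Collecting terms: 0.02785 × V_1 = 0.0004545  =>  V_1 = 0.01632 V
V_th = V_1 - V_2 = 0.01632 - 0 = 0.01632 V
Step 2 — R_th: zero the source — replace V1 by a short circuit (node 2 merges into node 0) — and find the resistance seen between A (node 1) and B (node 0).
Reduce the network between node 1 (A) and node 0 (B) by series/parallel combination:
  Rp1 = R1 ‖ R2 ‖ R3 (parallel, all between nodes 0 and 1) = 1/(1/22000 + 1/36 + 1/43000) = 35.91 Ω
R_th = 35.91 Ω
I_n = V_th/R_th = 0.01632/35.91 = 0.0004545 A, and R_n = R_th = 35.91 Ω

Final answer: I_n = 0.0004545 A, R_n = 35.91 Ω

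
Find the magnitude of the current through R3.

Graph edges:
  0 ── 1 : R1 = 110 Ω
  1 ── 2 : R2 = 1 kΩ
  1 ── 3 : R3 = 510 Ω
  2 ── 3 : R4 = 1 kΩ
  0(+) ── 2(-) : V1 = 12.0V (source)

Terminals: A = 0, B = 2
Nodal analysis, taking node 2 as the 0 V reference.
Source V1 fixes V_0 = 12 V.
KCL at each unknown node (sum of currents leaving = 0; resistances in Ω):
  Node 1: (V_1 - 12)/110 + (V_1 - 0)/1000 + (V_1 - V_3)/510 = 0
  Node 3: (V_3 - V_1)/510 + (V_3 - 0)/1000 = 0
Collecting terms (coefficients in siemens):
  0.01205·V_1 - 0.001961·V_3 = 0.1091
  0.002961·V_3 - 0.001961·V_1 = 0
Determinant D = (0.01205)(0.002961) - (-0.001961)(-0.001961) = 0.00003184
V_1 = [(0.1091)(0.002961) - (-0.001961)(0)]/D = 10.15 V
V_3 = [(0.01205)(0) - (0.1091)(-0.001961)]/D = 6.719 V
I_R3 = (V_1 - V_3)/R3 = (10.15 - 6.719)/510 = 0.006719 A
|I_R3| = 0.006719 A

Final answer: |I_R3| = 0.006719 A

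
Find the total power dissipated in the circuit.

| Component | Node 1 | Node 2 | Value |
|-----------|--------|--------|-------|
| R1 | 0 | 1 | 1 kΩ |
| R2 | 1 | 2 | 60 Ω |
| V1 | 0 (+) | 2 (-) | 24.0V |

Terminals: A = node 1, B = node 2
Nodal analysis, taking node 2 as the 0 V reference.
Source V1 fixes V_0 = 24 V.
KCL at each unknown node (sum of currents leaving = 0; resistances in Ω):
  Node 1: (V_1 - 24)/1000 + (V_1 - 0)/60 = 0
Collecting terms: 0.01767 × V_1 = 0.024  =>  V_1 = 1.358 V
Power in each resistor, P = (ΔV)²/R:
  P_R1 = (24 - 1.358)²/1000 = 0.5126 W
  P_R2 = (1.358 - 0)²/60 = 0.03076 W
P_total = P_R1 + P_R2 = 0.5434 W

Final answer: 0.5434 W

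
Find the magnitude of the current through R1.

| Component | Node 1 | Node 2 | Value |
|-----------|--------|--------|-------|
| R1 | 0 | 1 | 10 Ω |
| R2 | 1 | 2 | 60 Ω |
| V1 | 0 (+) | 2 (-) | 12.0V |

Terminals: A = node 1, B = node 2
Nodal analysis, taking node 2 as the 0 V reference.
Source V1 fixes V_0 = 12 V.
KCL at each unknown node (sum of currents leaving = 0; resistances in Ω):
  Node 1: (V_1 - 12)/10 + (V_1 - 0)/60 = 0
Collecting terms: 0.1167 × V_1 = 1.2  =>  V_1 = 10.29 V
I_R1 = (V_0 - V_1)/R1 = (12 - 10.29)/10 = 0.1714 A
|I_R1| = 0.1714 A

Final answer: |I_R1| = 0.1714 A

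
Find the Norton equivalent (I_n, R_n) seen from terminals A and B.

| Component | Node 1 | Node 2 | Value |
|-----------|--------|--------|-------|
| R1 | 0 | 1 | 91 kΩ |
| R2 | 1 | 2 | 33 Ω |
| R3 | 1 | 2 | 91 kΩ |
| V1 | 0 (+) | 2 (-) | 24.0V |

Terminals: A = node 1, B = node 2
Find the Thévenin equivalent first; then I_n = V_th/R_th and R_n = R_th.
Step 1 — V_th is the open-circuit voltage V_A - V_B (nothing connected across the terminals).
Nodal analysis, taking node 2 as the 0 V reference.
Source V1 fixes V_0 = 24 V.
KCL at each unknown node (sum of currents leaving = 0; resistances in Ω):
  Node 1: (V_1 - 24)/91000 + (V_1 - 0)/33 + (V_1 - 0)/91000 = 0
Collecting terms: 0.03033 × V_1 = 0.0002637  =>  V_1 = 0.008697 V
V_th = V_1 - V_2 = 0.008697 - 0 = 0.008697 V
Step 2 — R_th: zero the source — replace V1 by a short circuit (node 2 merges into node 0) — and find the resistance seen between A (node 1) and B (node 0).
Reduce the network between node 1 (A) and node 0 (B) by series/parallel combination:
  Rp1 = R1 ‖ R2 ‖ R3 (parallel, all between nodes 0 and 1) = 1/(1/91000 + 1/33 + 1/91000) = 32.98 Ω
R_th = 32.98 Ω
I_n = V_th/R_th = 0.008697/32.98 = 0.0002637 A, and R_n = R_th = 32.98 Ω

Final answer: I_n = 0.0002637 A, R_n = 32.98 Ω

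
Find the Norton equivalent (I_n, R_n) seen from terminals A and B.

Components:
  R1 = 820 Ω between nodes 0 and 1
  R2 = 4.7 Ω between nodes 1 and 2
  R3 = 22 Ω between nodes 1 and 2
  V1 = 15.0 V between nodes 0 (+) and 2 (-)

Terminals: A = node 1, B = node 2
Find the Thévenin equivalent first; then I_n = V_th/R_th and R_n = R_th.
Step 1 — V_th is the open-circuit voltage V_A - V_B (nothing connected across the terminals).
Nodal analysis, taking node 2 as the 0 V reference.
Source V1 fixes V_0 = 15 V.
KCL at each unknown node (sum of currents leaving = 0; resistances in Ω):
  Node 1: (V_1 - 15)/820 + (V_1 - 0)/4.7 + (V_1 - 0)/22 = 0
Collecting terms: 0.2594 × V_1 = 0.01829  =>  V_1 = 0.07051 V
V_th = V_1 - V_2 = 0.07051 - 0 = 0.07051 V
Step 2 — R_th: zero the source — replace V1 by a short circuit (node 2 merges into node 0) — and find the resistance seen between A (node 1) and B (node 0).
Reduce the network between node 1 (A) and node 0 (B) by series/parallel combination:
  Rp1 = R1 ‖ R2 ‖ R3 (parallel, all between nodes 0 and 1) = 1/(1/820 + 1/4.7 + 1/22) = 3.854 Ω
R_th = 3.854 Ω
I_n = V_th/R_th = 0.07051/3.854 = 0.01829 A, and R_n = R_th = 3.854 Ω

Final answer: I_n = 0.01829 A, R_n = 3.854 Ω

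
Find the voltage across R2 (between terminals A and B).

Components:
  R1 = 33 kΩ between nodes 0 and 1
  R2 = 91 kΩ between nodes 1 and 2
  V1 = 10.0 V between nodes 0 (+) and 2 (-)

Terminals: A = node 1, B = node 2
R1 and R2 are in series across V1 (node 0 → node 1 → node 2), and the output A–B is taken across R2, so this is a voltage divider.
Series current: I = V1/(R1 + R2) = 10/(33000 + 91000) = 10/124000 = 0.00008065 A
V_R2 = I × R2 = V1 × R2/(R1 + R2) = 10 × 91000/124000 = 7.339 V

Final answer: 7.339 V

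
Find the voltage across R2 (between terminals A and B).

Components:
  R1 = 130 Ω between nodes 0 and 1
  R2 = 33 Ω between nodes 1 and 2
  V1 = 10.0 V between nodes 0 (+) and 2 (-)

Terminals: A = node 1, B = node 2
R1 and R2 are in series across V1 (node 0 → node 1 → node 2), and the output A–B is taken across R2, so this is a voltage divider.
Series current: I = V1/(R1 + R2) = 10/(130 + 33) = 10/163 = 0.06135 A
V_R2 = I × R2 = V1 × R2/(R1 + R2) = 10 × 33/163 = 2.025 V

Final answer: 2.025 V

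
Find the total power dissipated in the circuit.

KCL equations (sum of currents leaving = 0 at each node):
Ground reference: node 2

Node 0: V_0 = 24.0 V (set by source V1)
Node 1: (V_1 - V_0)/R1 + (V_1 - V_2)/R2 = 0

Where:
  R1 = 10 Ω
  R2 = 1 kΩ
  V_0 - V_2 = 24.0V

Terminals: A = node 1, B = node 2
Nodal analysis, taking node 2 as the 0 V reference.
Source V1 fixes V_0 = 24 V.
KCL at each unknown node (sum of currents leaving = 0; resistances in Ω):
  Node 1: (V_1 - 24)/10 + (V_1 - 0)/1000 = 0
Collecting terms: 0.101 × V_1 = 2.4  =>  V_1 = 23.76 V
Power in each resistor, P = (ΔV)²/R:
  P_R1 = (24 - 23.76)²/10 = 0.005647 W
  P_R2 = (23.76 - 0)²/1000 = 0.5647 W
P_total = P_R1 + P_R2 = 0.5703 W

Final answer: 0.5703 W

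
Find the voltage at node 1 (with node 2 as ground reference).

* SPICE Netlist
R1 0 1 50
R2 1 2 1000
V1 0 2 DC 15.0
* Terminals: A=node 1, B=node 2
Nodal analysis, taking node 2 as the 0 V reference.
Source V1 fixes V_0 = 15 V.
KCL at each unknown node (sum of currents leaving = 0; resistances in Ω):
  Node 1: (V_1 - 15)/50 + (V_1 - 0)/1000 = 0
Collecting terms: 0.021 × V_1 = 0.3  =>  V_1 = 14.29 V
The requested potential is V_1 = 14.29 V.

Final answer: V_1 = 14.29 V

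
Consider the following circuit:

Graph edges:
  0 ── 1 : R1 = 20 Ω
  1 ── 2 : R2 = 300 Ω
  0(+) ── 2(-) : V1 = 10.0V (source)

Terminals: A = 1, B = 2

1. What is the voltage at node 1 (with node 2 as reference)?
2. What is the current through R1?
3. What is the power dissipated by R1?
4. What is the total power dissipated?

Nodal analysis, taking node 2 as the 0 V reference.
Source V1 fixes V_0 = 10 V.
KCL at each unknown node (sum of currents leaving = 0; resistances in Ω):
  Node 1: (V_1 - 10)/20 + (V_1 - 0)/300 = 0
Collecting terms: 0.05333 × V_1 = 0.5  =>  V_1 = 9.375 V
Part 1:
  Read off the nodal solution: V_1 = 9.375 V
Part 2:
  I_R1 = (V_0 - V_1)/R1 = (10 - 9.375)/20 = 0.03125 A
  Magnitude: I_R1 = 0.03125 A
Part 3:
  I_R1 = (V_0 - V_1)/R1 = (10 - 9.375)/20 = 0.03125 A
  P_R1 = I_R1² × R1 = (0.03125)² × 20 = 0.01953 W
Part 4:
  Power in each resistor, P = (ΔV)²/R:
    P_R1 = (10 - 9.375)²/20 = 0.01953 W
    P_R2 = (9.375 - 0)²/300 = 0.293 W
  P_total = P_R1 + P_R2 = 0.3125 W

Final answers:
1. V_1 = 9.375 V
2. I_R1 = 0.03125 A
3. P_R1 = 0.01953 W
4. P_total = 0.3125 W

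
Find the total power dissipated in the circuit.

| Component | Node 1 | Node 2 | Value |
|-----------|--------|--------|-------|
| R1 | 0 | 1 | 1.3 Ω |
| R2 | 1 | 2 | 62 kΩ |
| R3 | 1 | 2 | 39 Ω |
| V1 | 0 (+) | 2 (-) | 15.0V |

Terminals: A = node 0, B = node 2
Nodal analysis, taking node 2 as the 0 V reference.
Source V1 fixes V_0 = 15 V.
KCL at each unknown node (sum of currents leaving = 0; resistances in Ω):
  Node 1: (V_1 - 15)/1.3 + (V_1 - 0)/62000 + (V_1 - 0)/39 = 0
Collecting terms: 0.7949 × V_1 = 11.54  =>  V_1 = 14.52 V
Power in each resistor, P = (ΔV)²/R:
  P_R1 = (15 - 14.52)²/1.3 = 0.1803 W
  P_R2 = (14.52 - 0)²/62000 = 0.003399 W
  P_R3 = (14.52 - 0)²/39 = 5.403 W
P_total = P_R1 + P_R2 + P_R3 = 5.587 W

Final answer: 5.587 W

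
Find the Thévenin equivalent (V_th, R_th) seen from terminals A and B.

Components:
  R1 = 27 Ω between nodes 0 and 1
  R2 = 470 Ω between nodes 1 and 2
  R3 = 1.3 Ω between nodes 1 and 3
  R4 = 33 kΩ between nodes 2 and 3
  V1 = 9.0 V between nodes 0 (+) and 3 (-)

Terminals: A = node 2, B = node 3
Step 1 — V_th is the open-circuit voltage V_A - V_B (nothing connected across the terminals).
Nodal analysis, taking node 3 as the 0 V reference.
Source V1 fixes V_0 = 9 V.
KCL at each unknown node (sum of currents leaving = 0; resistances in Ω):
  Node 1: (V_1 - 9)/27 + (V_1 - V_2)/470 + (V_1 - 0)/1.3 = 0
  Node 2: (V_2 - V_1)/470 + (V_2 - 0)/33000 = 0
Collecting terms (coefficients in siemens):
  0.8084·V_1 - 0.002128·V_2 = 0.3333
  0.002158·V_2 - 0.002128·V_1 = 0
Determinant D = (0.8084)(0.002158) - (-0.002128)(-0.002128) = 0.00174
V_1 = [(0.3333)(0.002158) - (-0.002128)(0)]/D = 0.4134 V
V_2 = [(0.8084)(0) - (0.3333)(-0.002128)]/D = 0.4076 V
V_th = V_2 - V_3 = 0.4076 - 0 = 0.4076 V
Step 2 — R_th: zero the source — replace V1 by a short circuit (node 3 merges into node 0) — and find the resistance seen between A (node 2) and B (node 0).
Reduce the network between node 2 (A) and node 0 (B) by series/parallel combination:
  Rp1 = R1 ‖ R3 (parallel, both between nodes 0 and 1) = 1/(1/27 + 1/1.3) = 1.24 Ω
  Rs1 = R2 + Rp1 (series, joined only at node 1) = 470 + 1.24 = 471.2 Ω
  Rp2 = R4 ‖ Rs1 (parallel, both between nodes 0 and 2) = 1/(1/33000 + 1/471.2) = 464.6 Ω
R_th = 464.6 Ω

Final answer: V_th = 0.4076 V, R_th = 464.6 Ω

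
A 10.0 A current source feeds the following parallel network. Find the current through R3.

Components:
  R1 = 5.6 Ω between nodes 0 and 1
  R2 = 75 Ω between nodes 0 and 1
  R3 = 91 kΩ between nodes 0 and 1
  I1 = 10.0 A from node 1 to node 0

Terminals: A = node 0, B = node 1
All resistors sit directly between nodes 0 and 1, so they are in parallel and share one voltage V; the full source current 10 A splits among them.
1/R_par = 1/5.6 + 1/75 + 1/91000 = 0.1919 S  =>  R_par = 5.211 Ω
V = I × R_par = 10 × 5.211 = 52.11 V
I_R3 = V/R3 = 52.11/91000 = 0.0005726 A

Final answer: 0.0005726 A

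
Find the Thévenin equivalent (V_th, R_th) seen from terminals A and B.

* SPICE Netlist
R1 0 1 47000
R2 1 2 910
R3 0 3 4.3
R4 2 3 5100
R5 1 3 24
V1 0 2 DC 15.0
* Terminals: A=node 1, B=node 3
Step 1 — V_th is the open-circuit voltage V_A - V_B (nothing connected across the terminals).
Nodal analysis, taking node 2 as the 0 V reference.
Source V1 fixes V_0 = 15 V.
KCL at each unknown node (sum of currents leaving = 0; resistances in Ω):
  Node 1: (V_1 - 15)/47000 + (V_1 - 0)/910 + (V_1 - V_3)/24 = 0
  Node 3: (V_3 - 15)/4.3 + (V_3 - 0)/5100 + (V_3 - V_1)/24 = 0
Collecting terms (coefficients in siemens):
  0.04279·V_1 - 0.04167·V_3 = 0.0003191
  0.2744·V_3 - 0.04167·V_1 = 3.488
Determinant D = (0.04279)(0.2744) - (-0.04167)(-0.04167) = 0.01001
V_1 = [(0.0003191)(0.2744) - (-0.04167)(3.488)]/D = 14.54 V
V_3 = [(0.04279)(3.488) - (0.0003191)(-0.04167)]/D = 14.92 V
V_th = V_1 - V_3 = 14.54 - 14.92 = -0.3831 V
Step 2 — R_th: zero the source — replace V1 by a short circuit (node 2 merges into node 0) — and find the resistance seen between A (node 1) and B (node 3).
Reduce the network between node 1 (A) and node 3 (B) by series/parallel combination:
  Rp1 = R1 ‖ R2 (parallel, both between nodes 0 and 1) = 1/(1/47000 + 1/910) = 892.7 Ω
  Rp2 = R3 ‖ R4 (parallel, both between nodes 0 and 3) = 1/(1/4.3 + 1/5100) = 4.296 Ω
  Rs1 = Rp1 + Rp2 (series, joined only at node 0) = 892.7 + 4.296 = 897 Ω
  Rp3 = R5 ‖ Rs1 (parallel, both between nodes 1 and 3) = 1/(1/24 + 1/897) = 23.37 Ω
R_th = 23.37 Ω

Final answer: V_th = -0.3831 V, R_th = 23.37 Ω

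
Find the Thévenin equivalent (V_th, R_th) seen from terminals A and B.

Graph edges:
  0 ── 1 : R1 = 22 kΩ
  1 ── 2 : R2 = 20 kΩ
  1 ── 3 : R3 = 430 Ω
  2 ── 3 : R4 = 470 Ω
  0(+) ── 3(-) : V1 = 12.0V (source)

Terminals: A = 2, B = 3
Step 1 — V_th is the open-circuit voltage V_A - V_B (nothing connected across the terminals).
Nodal analysis, taking node 3 as the 0 V reference.
Source V1 fixes V_0 = 12 V.
KCL at each unknown node (sum of currents leaving = 0; resistances in Ω):
  Node 1: (V_1 - 12)/22000 + (V_1 - V_2)/20000 + (V_1 - 0)/430 = 0
  Node 2: (V_2 - V_1)/20000 + (V_2 - 0)/470 = 0
Collecting terms (coefficients in siemens):
  0.002421·V_1 - 0.00005·V_2 = 0.0005455
  0.002178·V_2 - 0.00005·V_1 = 0
Determinant D = (0.002421)(0.002178) - (-0.00005)(-0.00005) = 0.00000527
V_1 = [(0.0005455)(0.002178) - (-0.00005)(0)]/D = 0.2254 V
V_2 = [(0.002421)(0) - (0.0005455)(-0.00005)]/D = 0.005175 V
V_th = V_2 - V_3 = 0.005175 - 0 = 0.005175 V
Step 2 — R_th: zero the source — replace V1 by a short circuit (node 3 merges into node 0) — and find the resistance seen between A (node 2) and B (node 0).
Reduce the network between node 2 (A) and node 0 (B) by series/parallel combination:
  Rp1 = R1 ‖ R3 (parallel, both between nodes 0 and 1) = 1/(1/22000 + 1/430) = 421.8 Ω
  Rs1 = R2 + Rp1 (series, joined only at node 1) = 20000 + 421.8 = 20420 Ω
  Rp2 = R4 ‖ Rs1 (parallel, both between nodes 0 and 2) = 1/(1/470 + 1/20420) = 459.4 Ω
R_th = 459.4 Ω

Final answer: V_th = 0.005175 V, R_th = 459.4 Ω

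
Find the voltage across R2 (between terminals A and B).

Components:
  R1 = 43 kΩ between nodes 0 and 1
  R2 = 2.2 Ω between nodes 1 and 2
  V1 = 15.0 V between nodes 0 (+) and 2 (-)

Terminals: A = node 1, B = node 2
R1 and R2 are in series across V1 (node 0 → node 1 → node 2), and the output A–B is taken across R2, so this is a voltage divider.
Series current: I = V1/(R1 + R2) = 15/(43000 + 2.2) = 15/43000 = 0.0003488 A
V_R2 = I × R2 = V1 × R2/(R1 + R2) = 15 × 2.2/43000 = 0.0007674 V

Final answer: 0.0007674 V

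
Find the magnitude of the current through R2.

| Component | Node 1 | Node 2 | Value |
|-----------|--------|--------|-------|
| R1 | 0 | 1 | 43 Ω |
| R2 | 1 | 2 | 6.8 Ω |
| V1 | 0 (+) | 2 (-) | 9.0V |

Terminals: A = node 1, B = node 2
Nodal analysis, taking node 2 as the 0 V reference.
Source V1 fixes V_0 = 9 V.
KCL at each unknown node (sum of currents leaving = 0; resistances in Ω):
  Node 1: (V_1 - 9)/43 + (V_1 - 0)/6.8 = 0
Collecting terms: 0.1703 × V_1 = 0.2093  =>  V_1 = 1.229 V
I_R2 = (V_1 - V_2)/R2 = (1.229 - 0)/6.8 = 0.1807 A
|I_R2| = 0.1807 A

Final answer: |I_R2| = 0.1807 A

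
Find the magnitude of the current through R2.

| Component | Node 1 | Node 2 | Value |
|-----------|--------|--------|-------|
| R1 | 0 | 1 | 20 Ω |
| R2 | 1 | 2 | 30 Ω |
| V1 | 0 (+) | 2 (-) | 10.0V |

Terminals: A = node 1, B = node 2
Nodal analysis, taking node 2 as the 0 V reference.
Source V1 fixes V_0 = 10 V.
KCL at each unknown node (sum of currents leaving = 0; resistances in Ω):
  Node 1: (V_1 - 10)/20 + (V_1 - 0)/30 = 0
Collecting terms: 0.08333 × V_1 = 0.5  =>  V_1 = 6 V
I_R2 = (V_1 - V_2)/R2 = (6 - 0)/30 = 0.2 A
|I_R2| = 0.2 A

Final answer: |I_R2| = 0.2 A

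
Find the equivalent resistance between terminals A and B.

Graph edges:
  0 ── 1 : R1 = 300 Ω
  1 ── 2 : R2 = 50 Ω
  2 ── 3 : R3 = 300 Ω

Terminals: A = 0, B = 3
Reduce the network between node 0 (A) and node 3 (B) by series/parallel combination:
  Rs1 = R1 + R2 (series, joined only at node 1) = 300 + 50 = 350 Ω
  Rs2 = R3 + Rs1 (series, joined only at node 2) = 300 + 350 = 650 Ω
R_eq = 650 Ω

Final answer: 650 Ω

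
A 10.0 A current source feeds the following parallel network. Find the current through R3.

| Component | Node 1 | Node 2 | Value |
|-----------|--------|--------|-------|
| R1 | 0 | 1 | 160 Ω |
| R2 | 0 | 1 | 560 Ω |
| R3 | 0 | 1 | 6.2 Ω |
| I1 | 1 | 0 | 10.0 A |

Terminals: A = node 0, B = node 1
All resistors sit directly between nodes 0 and 1, so they are in parallel and share one voltage V; the full source current 10 A splits among them.
1/R_par = 1/160 + 1/560 + 1/6.2 = 0.1693 S  =>  R_par = 5.906 Ω
V = I × R_par = 10 × 5.906 = 59.06 V
I_R3 = V/R3 = 59.06/6.2 = 9.525 A

Final answer: 9.525 A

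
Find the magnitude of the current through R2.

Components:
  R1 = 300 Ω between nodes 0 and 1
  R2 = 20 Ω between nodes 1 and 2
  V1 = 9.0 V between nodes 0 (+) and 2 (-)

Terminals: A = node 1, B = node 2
Nodal analysis, taking node 2 as the 0 V reference.
Source V1 fixes V_0 = 9 V.
KCL at each unknown node (sum of currents leaving = 0; resistances in Ω):
  Node 1: (V_1 - 9)/300 + (V_1 - 0)/20 = 0
Collecting terms: 0.05333 × V_1 = 0.03  =>  V_1 = 0.5625 V
I_R2 = (V_1 - V_2)/R2 = (0.5625 - 0)/20 = 0.02813 A
|I_R2| = 0.02813 A

Final answer: |I_R2| = 0.02813 A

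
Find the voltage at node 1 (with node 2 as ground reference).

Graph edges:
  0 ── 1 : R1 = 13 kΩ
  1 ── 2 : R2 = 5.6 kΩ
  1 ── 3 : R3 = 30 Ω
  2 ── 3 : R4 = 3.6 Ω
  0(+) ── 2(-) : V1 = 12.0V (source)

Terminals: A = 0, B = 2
Nodal analysis, taking node 2 as the 0 V reference.
Source V1 fixes V_0 = 12 V.
KCL at each unknown node (sum of currents leaving = 0; resistances in Ω):
  Node 1: (V_1 - 12)/13000 + (V_1 - 0)/5600 + (V_1 - V_3)/30 = 0
  Node 3: (V_3 - V_1)/30 + (V_3 - 0)/3.6 = 0
Collecting terms (coefficients in siemens):
  0.03359·V_1 - 0.03333·V_3 = 0.0009231
  0.3111·V_3 - 0.03333·V_1 = 0
Determinant D = (0.03359)(0.3111) - (-0.03333)(-0.03333) = 0.009339
V_1 = [(0.0009231)(0.3111) - (-0.03333)(0)]/D = 0.03075 V
V_3 = [(0.03359)(0) - (0.0009231)(-0.03333)]/D = 0.003295 V
The requested potential is V_1 = 0.03075 V.

Final answer: V_1 = 0.03075 V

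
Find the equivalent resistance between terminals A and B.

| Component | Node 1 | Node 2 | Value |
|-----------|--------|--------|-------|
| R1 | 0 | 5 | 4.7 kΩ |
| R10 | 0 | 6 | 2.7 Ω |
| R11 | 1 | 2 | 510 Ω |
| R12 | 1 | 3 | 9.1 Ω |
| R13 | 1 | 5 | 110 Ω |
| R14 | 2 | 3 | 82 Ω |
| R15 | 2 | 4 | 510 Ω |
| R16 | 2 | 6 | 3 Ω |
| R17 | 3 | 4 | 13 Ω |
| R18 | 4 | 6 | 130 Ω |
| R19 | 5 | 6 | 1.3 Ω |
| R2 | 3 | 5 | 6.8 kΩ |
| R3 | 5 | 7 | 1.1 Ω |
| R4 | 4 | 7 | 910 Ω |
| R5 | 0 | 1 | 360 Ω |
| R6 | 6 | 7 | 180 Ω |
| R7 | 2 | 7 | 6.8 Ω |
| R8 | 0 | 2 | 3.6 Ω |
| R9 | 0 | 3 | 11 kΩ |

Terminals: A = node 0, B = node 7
The network is not a plain series/parallel combination. Inject a 1 A test current into terminal A (node 0) and return it from terminal B (node 7); then R_eq = V_A / (1 A).
Nodal analysis, taking node 7 as the 0 V reference.
Current source I_test pushes 1 A into node 0 and draws it out of node 7.
KCL at each unknown node (sum of currents leaving = 0; resistances in Ω):
  Node 0: (V_0 - V_5)/4700 + (V_0 - V_1)/360 + (V_0 - V_2)/3.6 + (V_0 - V_3)/11000 + (V_0 - V_6)/2.7 - 1 = 0
  Node 1: (V_1 - V_0)/360 + (V_1 - V_2)/510 + (V_1 - V_3)/9.1 + (V_1 - V_5)/110 = 0
  Node 2: (V_2 - V_0)/3.6 + (V_2 - V_1)/510 + (V_2 - 0)/6.8 + (V_2 - V_3)/82 + (V_2 - V_4)/510 + (V_2 - V_6)/3 = 0
  Node 3: (V_3 - V_0)/11000 + (V_3 - V_1)/9.1 + (V_3 - V_2)/82 + (V_3 - V_5)/6800 + (V_3 - V_4)/13 = 0
  Node 4: (V_4 - V_2)/510 + (V_4 - V_3)/13 + (V_4 - 0)/910 + (V_4 - V_6)/130 = 0
  Node 5: (V_5 - V_0)/4700 + (V_5 - V_1)/110 + (V_5 - V_3)/6800 + (V_5 - 0)/1.1 + (V_5 - V_6)/1.3 = 0
  Node 6: (V_6 - V_0)/2.7 + (V_6 - V_2)/3 + (V_6 - V_4)/130 + (V_6 - V_5)/1.3 + (V_6 - 0)/180 = 0
Collecting terms (coefficients in siemens):
  0.6512·V_0 - 0.002778·V_1 - 0.2778·V_2 - 0.00009091·V_3 - 0.0002128·V_5 - 0.3704·V_6 = 1
  0.1237·V_1 - 0.002778·V_0 - 0.001961·V_2 - 0.1099·V_3 - 0.009091·V_5 = 0
  0.7743·V_2 - 0.2778·V_0 - 0.001961·V_1 - 0.0122·V_3 - 0.001961·V_4 - 0.3333·V_6 = 0
  0.1992·V_3 - 0.00009091·V_0 - 0.1099·V_1 - 0.0122·V_2 - 0.07692·V_4 - 0.0001471·V_5 = 0
  0.08768·V_4 - 0.001961·V_2 - 0.07692·V_3 - 0.007692·V_6 = 0
  1.688·V_5 - 0.0002128·V_0 - 0.009091·V_1 - 0.0001471·V_3 - 0.7692·V_6 = 0
  1.486·V_6 - 0.3704·V_0 - 0.3333·V_2 - 0.007692·V_4 - 0.7692·V_5 = 0
Solving these 7 simultaneous equations (Gaussian elimination) gives:
  V_0 = 3.327 V, V_1 = 1.636 V, V_2 = 1.949 V, V_3 = 1.66 V
  V_4 = 1.647 V, V_5 = 0.7725 V, V_6 = 1.674 V
R_eq = V_0 / 1 A = 3.327 Ω

Final answer: 3.327 Ω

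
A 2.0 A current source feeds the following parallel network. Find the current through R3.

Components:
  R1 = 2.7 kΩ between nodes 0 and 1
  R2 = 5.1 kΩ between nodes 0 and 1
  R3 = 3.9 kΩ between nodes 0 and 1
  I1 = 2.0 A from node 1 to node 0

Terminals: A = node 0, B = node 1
All resistors sit directly between nodes 0 and 1, so they are in parallel and share one voltage V; the full source current 2 A splits among them.
1/R_par = 1/2700 + 1/5100 + 1/3900 = 0.0008229 S  =>  R_par = 1215 Ω
V = I × R_par = 2 × 1215 = 2431 V
I_R3 = V/R3 = 2431/3900 = 0.6232 A

Final answer: 0.6232 A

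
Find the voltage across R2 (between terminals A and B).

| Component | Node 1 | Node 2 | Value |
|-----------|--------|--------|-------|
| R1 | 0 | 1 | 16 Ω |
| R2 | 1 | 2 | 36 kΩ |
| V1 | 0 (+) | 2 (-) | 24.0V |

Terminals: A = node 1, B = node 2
R1 and R2 are in series across V1 (node 0 → node 1 → node 2), and the output A–B is taken across R2, so this is a voltage divider.
Series current: I = V1/(R1 + R2) = 24/(16 + 36000) = 24/36020 = 0.0006664 A
V_R2 = I × R2 = V1 × R2/(R1 + R2) = 24 × 36000/36020 = 23.99 V

Final answer: 23.99 V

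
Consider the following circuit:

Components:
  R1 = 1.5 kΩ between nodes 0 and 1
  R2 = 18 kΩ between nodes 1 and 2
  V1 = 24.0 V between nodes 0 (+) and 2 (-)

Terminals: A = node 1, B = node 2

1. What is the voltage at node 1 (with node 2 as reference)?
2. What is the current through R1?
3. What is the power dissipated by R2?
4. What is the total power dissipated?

Nodal analysis, taking node 2 as the 0 V reference.
Source V1 fixes V_0 = 24 V.
KCL at each unknown node (sum of currents leaving = 0; resistances in Ω):
  Node 1: (V_1 - 24)/1500 + (V_1 - 0)/18000 = 0
Collecting terms: 0.0007222 × V_1 = 0.016  =>  V_1 = 22.15 V
Part 1:
  Read off the nodal solution: V_1 = 22.15 V
Part 2:
  I_R1 = (V_0 - V_1)/R1 = (24 - 22.15)/1500 = 0.001231 A
  Magnitude: I_R1 = 0.001231 A
Part 3:
  I_R2 = (V_1 - V_2)/R2 = (22.15 - 0)/18000 = 0.001231 A
  P_R2 = I_R2² × R2 = (0.001231)² × 18000 = 0.02727 W
Part 4:
  Power in each resistor, P = (ΔV)²/R:
    P_R1 = (24 - 22.15)²/1500 = 0.002272 W
    P_R2 = (22.15 - 0)²/18000 = 0.02727 W
  P_total = P_R1 + P_R2 = 0.02954 W

Final answers:
1. V_1 = 22.15 V
2. I_R1 = 0.001231 A
3. P_R2 = 0.02727 W
4. P_total = 0.02954 W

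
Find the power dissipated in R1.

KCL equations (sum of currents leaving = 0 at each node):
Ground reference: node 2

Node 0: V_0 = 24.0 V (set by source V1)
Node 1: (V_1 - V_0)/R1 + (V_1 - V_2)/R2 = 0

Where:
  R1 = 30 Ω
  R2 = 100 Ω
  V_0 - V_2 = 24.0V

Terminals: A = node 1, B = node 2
Nodal analysis, taking node 2 as the 0 V reference.
Source V1 fixes V_0 = 24 V.
KCL at each unknown node (sum of currents leaving = 0; resistances in Ω):
  Node 1: (V_1 - 24)/30 + (V_1 - 0)/100 = 0
Collecting terms: 0.04333 × V_1 = 0.8  =>  V_1 = 18.46 V
I_R1 = (V_0 - V_1)/R1 = (24 - 18.46)/30 = 0.1846 A
P_R1 = I_R1² × R1 = (0.1846)² × 30 = 1.022 W

Final answer: 1.022 W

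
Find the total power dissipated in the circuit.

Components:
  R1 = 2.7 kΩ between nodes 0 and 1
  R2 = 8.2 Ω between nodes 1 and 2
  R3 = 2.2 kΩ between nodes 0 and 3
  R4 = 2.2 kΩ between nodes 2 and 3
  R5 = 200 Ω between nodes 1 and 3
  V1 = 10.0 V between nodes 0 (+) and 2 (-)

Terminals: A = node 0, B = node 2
Nodal analysis, taking node 2 as the 0 V reference.
Source V1 fixes V_0 = 10 V.
KCL at each unknown node (sum of currents leaving = 0; resistances in Ω):
  Node 1: (V_1 - 10)/2700 + (V_1 - 0)/8.2 + (V_1 - V_3)/200 = 0
  Node 3: (V_3 - 10)/2200 + (V_3 - 0)/2200 + (V_3 - V_1)/200 = 0
Collecting terms (coefficients in siemens):
  0.1273·V_1 - 0.005·V_3 = 0.003704
  0.005909·V_3 - 0.005·V_1 = 0.004545
Determinant D = (0.1273)(0.005909) - (-0.005)(-0.005) = 0.0007274
V_1 = [(0.003704)(0.005909) - (-0.005)(0.004545)]/D = 0.06134 V
V_3 = [(0.1273)(0.004545) - (0.003704)(-0.005)]/D = 0.8211 V
Power in each resistor, P = (ΔV)²/R:
  P_R1 = (10 - 0.06134)²/2700 = 0.03658 W
  P_R2 = (0.06134 - 0)²/8.2 = 0.0004588 W
  P_R3 = (10 - 0.8211)²/2200 = 0.0383 W
  P_R4 = (0 - 0.8211)²/2200 = 0.0003065 W
  P_R5 = (0.06134 - 0.8211)²/200 = 0.002886 W
P_total = P_R1 + P_R2 + P_R3 + P_R4 + P_R5 = 0.07853 W

Final answer: 0.07853 W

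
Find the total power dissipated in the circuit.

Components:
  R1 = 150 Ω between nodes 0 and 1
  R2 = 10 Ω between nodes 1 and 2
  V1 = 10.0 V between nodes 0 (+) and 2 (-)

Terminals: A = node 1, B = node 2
Nodal analysis, taking node 2 as the 0 V reference.
Source V1 fixes V_0 = 10 V.
KCL at each unknown node (sum of currents leaving = 0; resistances in Ω):
  Node 1: (V_1 - 10)/150 + (V_1 - 0)/10 = 0
Collecting terms: 0.1067 × V_1 = 0.06667  =>  V_1 = 0.625 V
Power in each resistor, P = (ΔV)²/R:
  P_R1 = (10 - 0.625)²/150 = 0.5859 W
  P_R2 = (0.625 - 0)²/10 = 0.03906 W
P_total = P_R1 + P_R2 = 0.625 W

Final answer: 0.625 W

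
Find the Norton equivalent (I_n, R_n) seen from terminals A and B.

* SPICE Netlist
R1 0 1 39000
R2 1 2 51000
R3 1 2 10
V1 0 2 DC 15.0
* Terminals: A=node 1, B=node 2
Find the Thévenin equivalent first; then I_n = V_th/R_th and R_n = R_th.
Step 1 — V_th is the open-circuit voltage V_A - V_B (nothing connected across the terminals).
Nodal analysis, taking node 2 as the 0 V reference.
Source V1 fixes V_0 = 15 V.
KCL at each unknown node (sum of currents leaving = 0; resistances in Ω):
  Node 1: (V_1 - 15)/39000 + (V_1 - 0)/51000 + (V_1 - 0)/10 = 0
Collecting terms: 0.1 × V_1 = 0.0003846  =>  V_1 = 0.003844 V
V_th = V_1 - V_2 = 0.003844 - 0 = 0.003844 V
Step 2 — R_th: zero the source — replace V1 by a short circuit (node 2 merges into node 0) — and find the resistance seen between A (node 1) and B (node 0).
Reduce the network between node 1 (A) and node 0 (B) by series/parallel combination:
  Rp1 = R1 ‖ R2 ‖ R3 (parallel, all between nodes 0 and 1) = 1/(1/39000 + 1/51000 + 1/10) = 9.995 Ω
R_th = 9.995 Ω
I_n = V_th/R_th = 0.003844/9.995 = 0.0003846 A, and R_n = R_th = 9.995 Ω

Final answer: I_n = 0.0003846 A, R_n = 9.995 Ω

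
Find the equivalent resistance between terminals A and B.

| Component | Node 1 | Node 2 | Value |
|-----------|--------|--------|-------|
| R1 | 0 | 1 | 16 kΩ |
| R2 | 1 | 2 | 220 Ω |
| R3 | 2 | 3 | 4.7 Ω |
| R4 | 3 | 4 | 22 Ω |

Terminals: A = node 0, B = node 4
Reduce the network between node 0 (A) and node 4 (B) by series/parallel combination:
  Rs1 = R1 + R2 (series, joined only at node 1) = 16000 + 220 = 16220 Ω
  Rs2 = R3 + Rs1 (series, joined only at node 2) = 4.7 + 16220 = 16220 Ω
  Rs3 = R4 + Rs2 (series, joined only at node 3) = 22 + 16220 = 16250 Ω
R_eq = 16.25 kΩ

Final answer: 16.25 kΩ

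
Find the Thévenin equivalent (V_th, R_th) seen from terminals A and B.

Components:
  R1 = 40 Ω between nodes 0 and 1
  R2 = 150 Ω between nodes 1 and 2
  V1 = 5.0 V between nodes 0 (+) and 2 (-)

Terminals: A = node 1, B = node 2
Step 1 — V_th is the open-circuit voltage V_A - V_B (nothing connected across the terminals).
Nodal analysis, taking node 2 as the 0 V reference.
Source V1 fixes V_0 = 5 V.
KCL at each unknown node (sum of currents leaving = 0; resistances in Ω):
  Node 1: (V_1 - 5)/40 + (V_1 - 0)/150 = 0
Collecting terms: 0.03167 × V_1 = 0.125  =>  V_1 = 3.947 V
V_th = V_1 - V_2 = 3.947 - 0 = 3.947 V
Step 2 — R_th: zero the source — replace V1 by a short circuit (node 2 merges into node 0) — and find the resistance seen between A (node 1) and B (node 0).
Reduce the network between node 1 (A) and node 0 (B) by series/parallel combination:
  Rp1 = R1 ‖ R2 (parallel, both between nodes 0 and 1) = 1/(1/40 + 1/150) = 31.58 Ω
R_th = 31.58 Ω

Final answer: V_th = 3.947 V, R_th = 31.58 Ω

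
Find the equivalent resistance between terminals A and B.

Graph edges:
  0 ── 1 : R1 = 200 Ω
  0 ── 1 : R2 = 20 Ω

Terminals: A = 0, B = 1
Reduce the network between node 0 (A) and node 1 (B) by series/parallel combination:
  Rp1 = R1 ‖ R2 (parallel, both between nodes 0 and 1) = 1/(1/200 + 1/20) = 18.18 Ω
R_eq = 18.18 Ω

Final answer: 18.18 Ω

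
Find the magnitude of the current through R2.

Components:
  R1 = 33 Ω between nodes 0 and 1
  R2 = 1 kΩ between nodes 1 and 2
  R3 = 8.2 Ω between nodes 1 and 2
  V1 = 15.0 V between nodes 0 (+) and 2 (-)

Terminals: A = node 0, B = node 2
Nodal analysis, taking node 2 as the 0 V reference.
Source V1 fixes V_0 = 15 V.
KCL at each unknown node (sum of currents leaving = 0; resistances in Ω):
  Node 1: (V_1 - 15)/33 + (V_1 - 0)/1000 + (V_1 - 0)/8.2 = 0
Collecting terms: 0.1533 × V_1 = 0.4545  =>  V_1 = 2.966 V
I_R2 = (V_1 - V_2)/R2 = (2.966 - 0)/1000 = 0.002966 A
|I_R2| = 0.002966 A

Final answer: |I_R2| = 0.002966 A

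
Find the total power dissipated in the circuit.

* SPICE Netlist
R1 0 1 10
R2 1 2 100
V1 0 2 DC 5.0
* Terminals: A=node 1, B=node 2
Nodal analysis, taking node 2 as the 0 V reference.
Source V1 fixes V_0 = 5 V.
KCL at each unknown node (sum of currents leaving = 0; resistances in Ω):
  Node 1: (V_1 - 5)/10 + (V_1 - 0)/100 = 0
Collecting terms: 0.11 × V_1 = 0.5  =>  V_1 = 4.545 V
Power in each resistor, P = (ΔV)²/R:
  P_R1 = (5 - 4.545)²/10 = 0.02066 W
  P_R2 = (4.545 - 0)²/100 = 0.2066 W
P_total = P_R1 + P_R2 = 0.2273 W

Final answer: 0.2273 W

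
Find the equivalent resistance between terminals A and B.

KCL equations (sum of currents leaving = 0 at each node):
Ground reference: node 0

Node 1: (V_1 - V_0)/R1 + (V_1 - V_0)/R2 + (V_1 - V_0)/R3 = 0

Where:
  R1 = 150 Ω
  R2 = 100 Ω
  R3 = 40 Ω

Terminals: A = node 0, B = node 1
Reduce the network between node 0 (A) and node 1 (B) by series/parallel combination:
  Rp1 = R1 ‖ R2 ‖ R3 (parallel, all between nodes 0 and 1) = 1/(1/150 + 1/100 + 1/40) = 24 Ω
R_eq = 24 Ω

Final answer: 24 Ω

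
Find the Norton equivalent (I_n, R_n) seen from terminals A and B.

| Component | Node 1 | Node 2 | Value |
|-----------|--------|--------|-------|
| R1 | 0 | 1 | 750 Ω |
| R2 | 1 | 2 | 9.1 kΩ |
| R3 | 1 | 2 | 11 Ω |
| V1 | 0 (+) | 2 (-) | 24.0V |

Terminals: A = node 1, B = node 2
Find the Thévenin equivalent first; then I_n = V_th/R_th and R_n = R_th.
Step 1 — V_th is the open-circuit voltage V_A - V_B (nothing connected across the terminals).
Nodal analysis, taking node 2 as the 0 V reference.
Source V1 fixes V_0 = 24 V.
KCL at each unknown node (sum of currents leaving = 0; resistances in Ω):
  Node 1: (V_1 - 24)/750 + (V_1 - 0)/9100 + (V_1 - 0)/11 = 0
Collecting terms: 0.09235 × V_1 = 0.032  =>  V_1 = 0.3465 V
V_th = V_1 - V_2 = 0.3465 - 0 = 0.3465 V
Step 2 — R_th: zero the source — replace V1 by a short circuit (node 2 merges into node 0) — and find the resistance seen between A (node 1) and B (node 0).
Reduce the network between node 1 (A) and node 0 (B) by series/parallel combination:
  Rp1 = R1 ‖ R2 ‖ R3 (parallel, all between nodes 0 and 1) = 1/(1/750 + 1/9100 + 1/11) = 10.83 Ω
R_th = 10.83 Ω
I_n = V_th/R_th = 0.3465/10.83 = 0.032 A, and R_n = R_th = 10.83 Ω

Final answer: I_n = 0.032 A, R_n = 10.83 Ω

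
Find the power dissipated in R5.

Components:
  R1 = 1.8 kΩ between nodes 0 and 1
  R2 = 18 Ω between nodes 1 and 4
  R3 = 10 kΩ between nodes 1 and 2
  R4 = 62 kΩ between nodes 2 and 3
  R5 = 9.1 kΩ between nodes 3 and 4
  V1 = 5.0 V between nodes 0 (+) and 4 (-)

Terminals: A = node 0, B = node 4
Nodal analysis, taking node 4 as the 0 V reference.
Source V1 fixes V_0 = 5 V.
KCL at each unknown node (sum of currents leaving = 0; resistances in Ω):
  Node 1: (V_1 - 5)/1800 + (V_1 - 0)/18 + (V_1 - V_2)/10000 = 0
  Node 2: (V_2 - V_1)/10000 + (V_2 - V_3)/62000 = 0
  Node 3: (V_3 - V_2)/62000 + (V_3 - 0)/9100 = 0
Collecting terms (coefficients in siemens):
  0.05621·V_1 - 0.0001·V_2 = 0.002778
  0.0001161·V_2 - 0.0001·V_1 - 0.00001613·V_3 = 0
  0.000126·V_3 - 0.00001613·V_2 = 0
Solving these 3 simultaneous equations (Gaussian elimination) gives:
  V_1 = 0.04949 V, V_2 = 0.04339 V, V_3 = 0.005554 V
I_R5 = (V_3 - V_4)/R5 = (0.005554 - 0)/9100 = 0.0000006103 A
P_R5 = I_R5² × R5 = (0.0000006103)² × 9100 = 0.000000003389 W

Final answer: 3.389e-09 W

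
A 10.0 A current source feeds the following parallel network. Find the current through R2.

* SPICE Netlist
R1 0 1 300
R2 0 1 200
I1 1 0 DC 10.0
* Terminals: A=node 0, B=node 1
All resistors sit directly between nodes 0 and 1, so they are in parallel and share one voltage V; the full source current 10 A splits among them.
1/R_par = 1/300 + 1/200 = 0.008333 S  =>  R_par = 120 Ω
V = I × R_par = 10 × 120 = 1200 V
I_R2 = V/R2 = 1200/200 = 6 A

Final answer: 6 A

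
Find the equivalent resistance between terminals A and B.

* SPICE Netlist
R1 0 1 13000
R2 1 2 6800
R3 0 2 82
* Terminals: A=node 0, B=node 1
Reduce the network between node 0 (A) and node 1 (B) by series/parallel combination:
  Rs1 = R3 + R2 (series, joined only at node 2) = 82 + 6800 = 6882 Ω
  Rp1 = R1 ‖ Rs1 (parallel, both between nodes 0 and 1) = 1/(1/13000 + 1/6882) = 4500 Ω
R_eq = 4.5 kΩ

Final answer: 4.5 kΩ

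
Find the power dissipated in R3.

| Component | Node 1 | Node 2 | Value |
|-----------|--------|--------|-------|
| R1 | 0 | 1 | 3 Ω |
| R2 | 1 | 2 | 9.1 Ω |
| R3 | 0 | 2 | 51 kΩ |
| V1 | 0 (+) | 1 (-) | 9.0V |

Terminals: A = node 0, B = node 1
Nodal analysis, taking node 1 as the 0 V reference.
Source V1 fixes V_0 = 9 V.
KCL at each unknown node (sum of currents leaving = 0; resistances in Ω):
  Node 2: (V_2 - 0)/9.1 + (V_2 - 9)/51000 = 0
Collecting terms: 0.1099 × V_2 = 0.0001765  =>  V_2 = 0.001606 V
I_R3 = (V_0 - V_2)/R3 = (9 - 0.001606)/51000 = 0.0001764 A
P_R3 = I_R3² × R3 = (0.0001764)² × 51000 = 0.001588 W

Final answer: 0.001588 W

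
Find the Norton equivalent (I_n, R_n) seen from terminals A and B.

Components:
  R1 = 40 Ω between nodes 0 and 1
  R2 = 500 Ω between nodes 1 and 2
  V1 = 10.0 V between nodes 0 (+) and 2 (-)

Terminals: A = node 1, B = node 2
Find the Thévenin equivalent first; then I_n = V_th/R_th and R_n = R_th.
Step 1 — V_th is the open-circuit voltage V_A - V_B (nothing connected across the terminals).
Nodal analysis, taking node 2 as the 0 V reference.
Source V1 fixes V_0 = 10 V.
KCL at each unknown node (sum of currents leaving = 0; resistances in Ω):
  Node 1: (V_1 - 10)/40 + (V_1 - 0)/500 = 0
Collecting terms: 0.027 × V_1 = 0.25  =>  V_1 = 9.259 V
V_th = V_1 - V_2 = 9.259 - 0 = 9.259 V
Step 2 — R_th: zero the source — replace V1 by a short circuit (node 2 merges into node 0) — and find the resistance seen between A (node 1) and B (node 0).
Reduce the network between node 1 (A) and node 0 (B) by series/parallel combination:
  Rp1 = R1 ‖ R2 (parallel, both between nodes 0 and 1) = 1/(1/40 + 1/500) = 37.04 Ω
R_th = 37.04 Ω
I_n = V_th/R_th = 9.259/37.04 = 0.25 A, and R_n = R_th = 37.04 Ω

Final answer: I_n = 0.25 A, R_n = 37.04 Ω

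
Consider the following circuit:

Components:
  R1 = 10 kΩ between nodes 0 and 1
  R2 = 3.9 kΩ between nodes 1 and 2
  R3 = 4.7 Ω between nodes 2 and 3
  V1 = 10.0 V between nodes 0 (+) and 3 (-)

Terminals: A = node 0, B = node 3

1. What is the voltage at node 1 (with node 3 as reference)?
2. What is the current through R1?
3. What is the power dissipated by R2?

Nodal analysis, taking node 3 as the 0 V reference.
Source V1 fixes V_0 = 10 V.
KCL at each unknown node (sum of currents leaving = 0; resistances in Ω):
  Node 1: (V_1 - 10)/10000 + (V_1 - V_2)/3900 = 0
  Node 2: (V_2 - V_1)/3900 + (V_2 - 0)/4.7 = 0
Collecting terms (coefficients in siemens):
  0.0003564·V_1 - 0.0002564·V_2 = 0.001
  0.213·V_2 - 0.0002564·V_1 = 0
Determinant D = (0.0003564)(0.213) - (-0.0002564)(-0.0002564) = 0.00007586
V_1 = [(0.001)(0.213) - (-0.0002564)(0)]/D = 2.808 V
V_2 = [(0.0003564)(0) - (0.001)(-0.0002564)]/D = 0.00338 V
Part 1:
  Read off the nodal solution: V_1 = 2.808 V
Part 2:
  I_R1 = (V_0 - V_1)/R1 = (10 - 2.808)/10000 = 0.0007192 A
  Magnitude: I_R1 = 0.0007192 A
Part 3:
  I_R2 = (V_1 - V_2)/R2 = (2.808 - 0.00338)/3900 = 0.0007192 A
  P_R2 = I_R2² × R2 = (0.0007192)² × 3900 = 0.002017 W

Final answers:
1. V_1 = 2.808 V
2. I_R1 = 0.0007192 A
3. P_R2 = 0.002017 W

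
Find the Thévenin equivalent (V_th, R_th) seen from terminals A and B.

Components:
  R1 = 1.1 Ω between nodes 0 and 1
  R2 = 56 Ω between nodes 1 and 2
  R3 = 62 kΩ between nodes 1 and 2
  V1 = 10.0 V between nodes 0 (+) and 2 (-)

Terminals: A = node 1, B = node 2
Step 1 — V_th is the open-circuit voltage V_A - V_B (nothing connected across the terminals).
Nodal analysis, taking node 2 as the 0 V reference.
Source V1 fixes V_0 = 10 V.
KCL at each unknown node (sum of currents leaving = 0; resistances in Ω):
  Node 1: (V_1 - 10)/1.1 + (V_1 - 0)/56 + (V_1 - 0)/62000 = 0
Collecting terms: 0.927 × V_1 = 9.091  =>  V_1 = 9.807 V
V_th = V_1 - V_2 = 9.807 - 0 = 9.807 V
Step 2 — R_th: zero the source — replace V1 by a short circuit (node 2 merges into node 0) — and find the resistance seen between A (node 1) and B (node 0).
Reduce the network between node 1 (A) and node 0 (B) by series/parallel combination:
  Rp1 = R1 ‖ R2 ‖ R3 (parallel, all between nodes 0 and 1) = 1/(1/1.1 + 1/56 + 1/62000) = 1.079 Ω
R_th = 1.079 Ω

Final answer: V_th = 9.807 V, R_th = 1.079 Ω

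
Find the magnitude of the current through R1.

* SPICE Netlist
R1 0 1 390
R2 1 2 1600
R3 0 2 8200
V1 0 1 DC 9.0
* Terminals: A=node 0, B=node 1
Nodal analysis, taking node 1 as the 0 V reference.
Source V1 fixes V_0 = 9 V.
KCL at each unknown node (sum of currents leaving = 0; resistances in Ω):
  Node 2: (V_2 - 0)/1600 + (V_2 - 9)/8200 = 0
Collecting terms: 0.000747 × V_2 = 0.001098  =>  V_2 = 1.469 V
I_R1 = (V_0 - V_1)/R1 = (9 - 0)/390 = 0.02308 A
|I_R1| = 0.02308 A

Final answer: |I_R1| = 0.02308 A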